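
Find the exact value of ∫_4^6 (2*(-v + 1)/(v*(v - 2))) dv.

Factor the denominator: v**2 - 2*v = v(v - 2).
Partial fractions: 2*(-v + 1)/(v*(v - 2)) = -1/v - 1/(v - 2).
An antiderivative is F(v) = -log(v) - log(v - 2).
Then F(6) - F(4) = (-log(24)) - (-log(8)) = -log(3).

-log(3)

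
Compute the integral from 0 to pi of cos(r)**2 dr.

pi/2

Use the identity cos^2(r) = (1 + cos(2*r))/2.
An antiderivative is F(r) = r/2 + sin(2*r)/4.
Then F(pi) - F(0) = (pi/2) - (0) = pi/2.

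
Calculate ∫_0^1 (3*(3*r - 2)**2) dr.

Let u = 3*r - 2, so du = 3 dr. When r = 0, u = -2; when r = 1, u = 1.
The integral becomes ∫ u**2 du from -2 to 1, with antiderivative u**3/3.
Back in r: F(r) = (3*r - 2)**3/3.
Then F(1) - F(0) = (1/3) - (-8/3) = 3.

3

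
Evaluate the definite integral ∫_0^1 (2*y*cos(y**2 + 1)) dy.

Let u = y**2 + 1, so du = 2*y dy. When y = 0, u = 1; when y = 1, u = 2.
The integral becomes ∫ cos(u) du from 1 to 2, with antiderivative sin(u).
Back in y: F(y) = sin(y**2 + 1).
Then F(1) - F(0) = (sin(2)) - (sin(1)) = -sin(1) + sin(2).

-sin(1) + sin(2)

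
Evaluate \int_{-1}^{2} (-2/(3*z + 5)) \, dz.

-2*log(11)/3 + 2*log(2)/3

An antiderivative is F(z) = -2*log(3*z + 5)/3.
Then F(2) - F(-1) = (-2*log(11)/3) - (-2*log(2)/3) = -2*log(11)/3 + 2*log(2)/3.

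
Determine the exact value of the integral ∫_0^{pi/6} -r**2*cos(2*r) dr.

-pi/24 - sqrt(3)*pi**2/144 + sqrt(3)/8

Integrate by parts twice (u = r^2, dv = -cos(2*r) dr).
An antiderivative is F(r) = -r**2*sin(2*r)/2 - r*cos(2*r)/2 + sin(2*r)/4.
Then F(pi/6) - F(0) = (-pi/24 - sqrt(3)*pi**2/144 + sqrt(3)/8) - (0) = -pi/24 - sqrt(3)*pi**2/144 + sqrt(3)/8.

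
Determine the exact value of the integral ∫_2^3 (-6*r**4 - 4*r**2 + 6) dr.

-4088/15

By the power rule, an antiderivative is F(r) = -6*r**5/5 - 4*r**3/3 + 6*r.
Then F(3) - F(2) = (-1548/5) - (-556/15) = -4088/15.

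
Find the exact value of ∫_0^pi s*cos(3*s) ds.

-2/9

Integrate by parts once (u = s, dv = cos(3*s) ds).
An antiderivative is F(s) = s*sin(3*s)/3 + cos(3*s)/9.
Then F(pi) - F(0) = (-1/9) - (1/9) = -2/9.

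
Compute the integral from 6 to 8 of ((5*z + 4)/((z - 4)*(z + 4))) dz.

Factor the denominator: z**2 - 16 = (z + 4)(z - 4).
Partial fractions: (5*z + 4)/((z - 4)*(z + 4)) = 2/(z + 4) + 3/(z - 4).
An antiderivative is F(z) = 3*log(z - 4) + 2*log(z + 4).
Then F(8) - F(6) = (2*log(3) + 10*log(2)) - (2*log(5) + 5*log(2)) = -2*log(5) + 2*log(3) + 5*log(2).

-2*log(5) + 2*log(3) + 5*log(2)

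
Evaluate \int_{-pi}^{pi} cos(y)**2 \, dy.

Use the identity cos^2(y) = (1 + cos(2*y))/2.
An antiderivative is F(y) = y/2 + sin(2*y)/4.
Then F(pi) - F(-pi) = (pi/2) - (-pi/2) = pi.

pi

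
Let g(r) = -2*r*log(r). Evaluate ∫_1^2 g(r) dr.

3/2 - log(16)

Integrate by parts once (u = ln r, dv = -2*r dr).
An antiderivative is F(r) = -r**2*(2*log(r) - 1)/2.
Then F(2) - F(1) = (2 - log(16)) - (1/2) = 3/2 - log(16).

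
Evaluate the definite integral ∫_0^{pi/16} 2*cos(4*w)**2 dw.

1/8 + pi/16

Use the identity cos^2(4*w) = (1 + cos(8*w))/2.
An antiderivative is F(w) = w + sin(8*w)/8.
Then F(pi/16) - F(0) = (1/8 + pi/16) - (0) = 1/8 + pi/16.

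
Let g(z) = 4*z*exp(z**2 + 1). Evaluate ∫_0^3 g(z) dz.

Let u = z**2 + 1, so du = 2*z dz. When z = 0, u = 1; when z = 3, u = 10.
The integral becomes 2·∫ exp(u) du from 1 to 10, with antiderivative 2*exp(u).
Back in z: F(z) = 2*exp(z**2 + 1).
Then F(3) - F(0) = (2*exp(10)) - (2*exp(1)) = -2*exp(1)*(1 - exp(9)).

-2*exp(1)*(1 - exp(9))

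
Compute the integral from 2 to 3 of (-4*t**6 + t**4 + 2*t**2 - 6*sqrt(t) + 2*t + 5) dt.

-116729/105 - 12*sqrt(3) + 8*sqrt(2)

By the power rule, an antiderivative is F(t) = -4*t**7/7 + t**5/5 - 4*t**(3/2) + 2*t**3/3 + t**2 + 5*t.
Then F(3) - F(2) = (-40569/35 - 12*sqrt(3)) - (-4978/105 - 8*sqrt(2)) = -116729/105 - 12*sqrt(3) + 8*sqrt(2).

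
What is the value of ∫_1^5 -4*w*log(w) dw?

24 - 50*log(5)

Integrate by parts once (u = ln w, dv = -4*w dw).
An antiderivative is F(w) = -w**2*(2*log(w) - 1).
Then F(5) - F(1) = (25 - 50*log(5)) - (1) = 24 - 50*log(5).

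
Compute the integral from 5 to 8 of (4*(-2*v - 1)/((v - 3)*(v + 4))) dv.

-4*log(5) - 4*log(2) + 4*log(3)

Factor the denominator: v**2 + v - 12 = (v + 4)(v - 3).
Partial fractions: 4*(-2*v - 1)/((v - 3)*(v + 4)) = -4/(v + 4) - 4/(v - 3).
An antiderivative is F(v) = -4*log(v - 3) - 4*log(v + 4).
Then F(8) - F(5) = (-4*log(5) - 8*log(2) - 4*log(3)) - (-8*log(3) - 4*log(2)) = -4*log(5) - 4*log(2) + 4*log(3).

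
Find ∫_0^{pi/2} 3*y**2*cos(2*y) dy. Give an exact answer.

-3*pi/4

Integrate by parts twice (u = y^2, dv = 3*cos(2*y) dy).
An antiderivative is F(y) = 3*y**2*sin(2*y)/2 + 3*y*cos(2*y)/2 - 3*sin(2*y)/4.
Then F(pi/2) - F(0) = (-3*pi/4) - (0) = -3*pi/4.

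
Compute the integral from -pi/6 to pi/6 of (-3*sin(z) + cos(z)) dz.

1

An antiderivative is F(z) = sin(z) + 3*cos(z).
Then F(pi/6) - F(-pi/6) = (1/2 + 3*sqrt(3)/2) - (-1/2 + 3*sqrt(3)/2) = 1.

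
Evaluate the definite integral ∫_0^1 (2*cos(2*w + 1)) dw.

-sin(1) + sin(3)

Let u = 2*w + 1, so du = 2 dw. When w = 0, u = 1; when w = 1, u = 3.
The integral becomes ∫ cos(u) du from 1 to 3, with antiderivative sin(u).
Back in w: F(w) = sin(2*w + 1).
Then F(1) - F(0) = (sin(3)) - (sin(1)) = -sin(1) + sin(3).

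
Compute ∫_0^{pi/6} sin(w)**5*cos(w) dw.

1/384

Let u = sin(w), so du = cos(w) dw. When w = 0, u = 0; when w = pi/6, u = 1/2.
The integral becomes ∫ u**5 du from 0 to 1/2, with antiderivative u**6/6.
Back in w: F(w) = sin(w)**6/6.
Then F(pi/6) - F(0) = (1/384) - (0) = 1/384.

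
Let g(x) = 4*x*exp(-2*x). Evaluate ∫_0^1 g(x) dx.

Integrate by parts once (u = x, dv = 4*exp(-2*x) dx).
An antiderivative is F(x) = (-2*x - 1)*exp(-2*x).
Then F(1) - F(0) = (-3*exp(-2)) - (-1) = 1 - 3*exp(-2).

1 - 3*exp(-2)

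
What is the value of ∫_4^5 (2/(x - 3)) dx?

An antiderivative is F(x) = 2*log(x - 3).
Then F(5) - F(4) = (log(4)) - (0) = log(4).

log(4)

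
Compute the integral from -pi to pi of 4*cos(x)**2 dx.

Use the identity cos^2(x) = (1 + cos(2*x))/2.
An antiderivative is F(x) = 2*x + sin(2*x).
Then F(pi) - F(-pi) = (2*pi) - (-2*pi) = 4*pi.

4*pi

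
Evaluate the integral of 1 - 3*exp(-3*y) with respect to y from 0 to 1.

exp(-3)

An antiderivative is F(y) = y + exp(-3*y).
Then F(1) - F(0) = (exp(-3) + 1) - (1) = exp(-3).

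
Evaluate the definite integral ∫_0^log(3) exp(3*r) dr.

Let u = exp(r), so du = exp(r) dr. When r = 0, u = 1; when r = log(3), u = 3.
The integral becomes ∫ u**2 du from 1 to 3, with antiderivative u**3/3.
Back in r: F(r) = exp(3*r)/3.
Then F(log(3)) - F(0) = (9) - (1/3) = 26/3.

26/3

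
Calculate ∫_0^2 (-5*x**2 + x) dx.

-34/3

By the power rule, an antiderivative is F(x) = -5*x**3/3 + x**2/2.
Then F(2) - F(0) = (-34/3) - (0) = -34/3.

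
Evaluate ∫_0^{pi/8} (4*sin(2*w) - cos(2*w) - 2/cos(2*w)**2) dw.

1 - 5*sqrt(2)/4

An antiderivative is F(w) = -sin(2*w)/2 - 2*cos(2*w) - tan(2*w).
Then F(pi/8) - F(0) = (-5*sqrt(2)/4 - 1) - (-2) = 1 - 5*sqrt(2)/4.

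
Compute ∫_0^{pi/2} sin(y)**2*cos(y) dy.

Let u = sin(y), so du = cos(y) dy. When y = 0, u = 0; when y = pi/2, u = 1.
The integral becomes ∫ u**2 du from 0 to 1, with antiderivative u**3/3.
Back in y: F(y) = sin(y)**3/3.
Then F(pi/2) - F(0) = (1/3) - (0) = 1/3.

1/3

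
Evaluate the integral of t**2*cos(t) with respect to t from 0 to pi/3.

Integrate by parts twice (u = t^2, dv = cos(t) dt).
An antiderivative is F(t) = t**2*sin(t) + 2*t*cos(t) - 2*sin(t).
Then F(pi/3) - F(0) = (-sqrt(3) + sqrt(3)*pi**2/18 + pi/3) - (0) = -sqrt(3) + sqrt(3)*pi**2/18 + pi/3.

-sqrt(3) + sqrt(3)*pi**2/18 + pi/3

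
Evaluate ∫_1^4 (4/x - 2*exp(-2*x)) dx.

-exp(-2) + exp(-8) + 8*log(2)

An antiderivative is F(x) = 4*log(x) + exp(-2*x).
Then F(4) - F(1) = (exp(-8) + 8*log(2)) - (exp(-2)) = -exp(-2) + exp(-8) + 8*log(2).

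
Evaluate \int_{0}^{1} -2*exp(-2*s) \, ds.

An antiderivative is F(s) = exp(-2*s).
Then F(1) - F(0) = (exp(-2)) - (1) = -1 + exp(-2).

-1 + exp(-2)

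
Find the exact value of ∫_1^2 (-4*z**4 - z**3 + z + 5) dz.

-441/20

By the power rule, an antiderivative is F(z) = -4*z**5/5 - z**4/4 + z**2/2 + 5*z.
Then F(2) - F(1) = (-88/5) - (89/20) = -441/20.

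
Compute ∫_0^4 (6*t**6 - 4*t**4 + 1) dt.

462988/35

By the power rule, an antiderivative is F(t) = 6*t**7/7 - 4*t**5/5 + t.
Then F(4) - F(0) = (462988/35) - (0) = 462988/35.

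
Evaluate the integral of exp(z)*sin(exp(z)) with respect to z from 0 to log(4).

cos(1) - cos(4)

Let u = exp(z), so du = exp(z) dz. When z = 0, u = 1; when z = log(4), u = 4.
The integral becomes ∫ sin(u) du from 1 to 4, with antiderivative -cos(u).
Back in z: F(z) = -cos(exp(z)).
Then F(log(4)) - F(0) = (-cos(4)) - (-cos(1)) = cos(1) - cos(4).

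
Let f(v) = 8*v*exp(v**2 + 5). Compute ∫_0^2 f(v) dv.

Let u = v**2 + 5, so du = 2*v dv. When v = 0, u = 5; when v = 2, u = 9.
The integral becomes 4·∫ exp(u) du from 5 to 9, with antiderivative 4*exp(u).
Back in v: F(v) = 4*exp(v**2 + 5).
Then F(2) - F(0) = (4*exp(9)) - (4*exp(5)) = -4*(1 - exp(4))*exp(5).

-4*(1 - exp(4))*exp(5)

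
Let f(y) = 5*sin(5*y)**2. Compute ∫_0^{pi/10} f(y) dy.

Use the identity sin^2(5*y) = (1 - cos(10*y))/2.
An antiderivative is F(y) = 5*y/2 - sin(10*y)/4.
Then F(pi/10) - F(0) = (pi/4) - (0) = pi/4.

pi/4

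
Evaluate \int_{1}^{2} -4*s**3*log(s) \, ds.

Integrate by parts once (u = ln s, dv = -4*s**3 ds).
An antiderivative is F(s) = -s**4*(4*log(s) - 1)/4.
Then F(2) - F(1) = (4 - 16*log(2)) - (1/4) = 15/4 - 16*log(2).

15/4 - 16*log(2)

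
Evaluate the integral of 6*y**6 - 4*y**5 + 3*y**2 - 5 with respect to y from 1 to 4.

79524/7

By the power rule, an antiderivative is F(y) = 6*y**7/7 - 2*y**6/3 + y**3 - 5*y.
Then F(4) - F(1) = (238492/21) - (-80/21) = 79524/7.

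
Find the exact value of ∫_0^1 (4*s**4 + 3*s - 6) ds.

-37/10

By the power rule, an antiderivative is F(s) = 4*s**5/5 + 3*s**2/2 - 6*s.
Then F(1) - F(0) = (-37/10) - (0) = -37/10.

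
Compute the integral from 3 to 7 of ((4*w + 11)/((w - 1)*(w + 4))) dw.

-log(7) + log(11) + 3*log(3)

Factor the denominator: w**2 + 3*w - 4 = (w + 4)(w - 1).
Partial fractions: (4*w + 11)/((w - 1)*(w + 4)) = 1/(w + 4) + 3/(w - 1).
An antiderivative is F(w) = 3*log(w - 1) + log(w + 4).
Then F(7) - F(3) = (3*log(2) + log(11) + 3*log(3)) - (log(56)) = -log(7) + log(11) + 3*log(3).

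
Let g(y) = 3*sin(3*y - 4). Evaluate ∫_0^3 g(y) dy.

Let u = 3*y - 4, so du = 3 dy. When y = 0, u = -4; when y = 3, u = 5.
The integral becomes ∫ sin(u) du from -4 to 5, with antiderivative -cos(u).
Back in y: F(y) = -cos(3*y - 4).
Then F(3) - F(0) = (-cos(5)) - (-cos(4)) = cos(4) - cos(5).

cos(4) - cos(5)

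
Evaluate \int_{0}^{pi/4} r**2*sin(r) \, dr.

Integrate by parts twice (u = r^2, dv = sin(r) dr).
An antiderivative is F(r) = -r**2*cos(r) + 2*r*sin(r) + 2*cos(r).
Then F(pi/4) - F(0) = (sqrt(2)*(-pi**2 + 8*pi + 32)/32) - (2) = -2 - sqrt(2)*pi**2/32 + sqrt(2)*pi/4 + sqrt(2).

-2 - sqrt(2)*pi**2/32 + sqrt(2)*pi/4 + sqrt(2)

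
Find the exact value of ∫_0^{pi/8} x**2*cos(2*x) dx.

sqrt(2)*(-32 + pi**2 + 8*pi)/256

Integrate by parts twice (u = x^2, dv = cos(2*x) dx).
An antiderivative is F(x) = x**2*sin(2*x)/2 + x*cos(2*x)/2 - sin(2*x)/4.
Then F(pi/8) - F(0) = (sqrt(2)*(-32 + pi**2 + 8*pi)/256) - (0) = sqrt(2)*(-32 + pi**2 + 8*pi)/256.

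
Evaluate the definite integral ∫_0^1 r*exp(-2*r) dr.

(-3 + exp(2))*exp(-2)/4

Integrate by parts once (u = r, dv = exp(-2*r) dr).
An antiderivative is F(r) = (-2*r - 1)*exp(-2*r)/4.
Then F(1) - F(0) = (-3*exp(-2)/4) - (-1/4) = (-3 + exp(2))*exp(-2)/4.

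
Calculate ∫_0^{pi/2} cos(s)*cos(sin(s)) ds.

Let u = sin(s), so du = cos(s) ds. When s = 0, u = 0; when s = pi/2, u = 1.
The integral becomes ∫ cos(u) du from 0 to 1, with antiderivative sin(u).
Back in s: F(s) = sin(sin(s)).
Then F(pi/2) - F(0) = (sin(1)) - (0) = sin(1).

sin(1)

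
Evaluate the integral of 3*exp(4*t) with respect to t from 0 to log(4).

Let u = exp(t), so du = exp(t) dt. When t = 0, u = 1; when t = log(4), u = 4.
The integral becomes 3·∫ u**3 du from 1 to 4, with antiderivative 3*u**4/4.
Back in t: F(t) = 3*exp(4*t)/4.
Then F(log(4)) - F(0) = (192) - (3/4) = 765/4.

765/4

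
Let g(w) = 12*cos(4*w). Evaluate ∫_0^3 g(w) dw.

Let u = 4*w, so du = 4 dw. When w = 0, u = 0; when w = 3, u = 12.
The integral becomes 3·∫ cos(u) du from 0 to 12, with antiderivative 3*sin(u).
Back in w: F(w) = 3*sin(4*w).
Then F(3) - F(0) = (3*sin(12)) - (0) = 3*sin(12).

3*sin(12)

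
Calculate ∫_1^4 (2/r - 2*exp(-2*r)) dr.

-exp(-2) + exp(-8) + 4*log(2)

An antiderivative is F(r) = 2*log(r) + exp(-2*r).
Then F(4) - F(1) = (exp(-8) + 4*log(2)) - (exp(-2)) = -exp(-2) + exp(-8) + 4*log(2).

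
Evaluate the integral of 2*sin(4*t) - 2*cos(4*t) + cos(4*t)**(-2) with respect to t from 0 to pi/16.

An antiderivative is F(t) = -sin(4*t)/2 - cos(4*t)/2 + tan(4*t)/4.
Then F(pi/16) - F(0) = (1/4 - sqrt(2)/2) - (-1/2) = 3/4 - sqrt(2)/2.

3/4 - sqrt(2)/2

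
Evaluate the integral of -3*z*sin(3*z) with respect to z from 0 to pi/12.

sqrt(2)*(-4 + pi)/24

Integrate by parts once (u = z, dv = -3*sin(3*z) dz).
An antiderivative is F(z) = z*cos(3*z) - sin(3*z)/3.
Then F(pi/12) - F(0) = (sqrt(2)*(-4 + pi)/24) - (0) = sqrt(2)*(-4 + pi)/24.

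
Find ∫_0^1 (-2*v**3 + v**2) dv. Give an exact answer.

By the power rule, an antiderivative is F(v) = -v**4/2 + v**3/3.
Then F(1) - F(0) = (-1/6) - (0) = -1/6.

-1/6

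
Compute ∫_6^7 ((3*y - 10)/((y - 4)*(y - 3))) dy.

log(3)

Factor the denominator: y**2 - 7*y + 12 = (y - 3)(y - 4).
Partial fractions: (3*y - 10)/((y - 4)*(y - 3)) = 1/(y - 3) + 2/(y - 4).
An antiderivative is F(y) = 2*log(y - 4) + log(y - 3).
Then F(7) - F(6) = (log(36)) - (log(12)) = log(3).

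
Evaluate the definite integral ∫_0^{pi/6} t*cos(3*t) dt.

Integrate by parts once (u = t, dv = cos(3*t) dt).
An antiderivative is F(t) = t*sin(3*t)/3 + cos(3*t)/9.
Then F(pi/6) - F(0) = (pi/18) - (1/9) = -1/9 + pi/18.

-1/9 + pi/18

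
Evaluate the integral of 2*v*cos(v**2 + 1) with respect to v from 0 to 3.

-sin(1) + sin(10)

Let u = v**2 + 1, so du = 2*v dv. When v = 0, u = 1; when v = 3, u = 10.
The integral becomes ∫ cos(u) du from 1 to 10, with antiderivative sin(u).
Back in v: F(v) = sin(v**2 + 1).
Then F(3) - F(0) = (sin(10)) - (sin(1)) = -sin(1) + sin(10).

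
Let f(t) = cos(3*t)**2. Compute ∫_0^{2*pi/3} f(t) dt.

Use the identity cos^2(3*t) = (1 + cos(6*t))/2.
An antiderivative is F(t) = t/2 + sin(6*t)/12.
Then F(2*pi/3) - F(0) = (pi/3) - (0) = pi/3.

pi/3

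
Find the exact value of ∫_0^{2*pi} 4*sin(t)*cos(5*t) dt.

Use the identity sin(t)cos(5*t) = [sin(6*t) + sin(-4*t)]/2.
An antiderivative is F(t) = cos(4*t)/2 - cos(6*t)/3.
Then F(2*pi) - F(0) = (1/6) - (1/6) = 0.

0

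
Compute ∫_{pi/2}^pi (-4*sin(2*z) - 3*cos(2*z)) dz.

An antiderivative is F(z) = -3*sin(2*z)/2 + 2*cos(2*z).
Then F(pi) - F(pi/2) = (2) - (-2) = 4.

4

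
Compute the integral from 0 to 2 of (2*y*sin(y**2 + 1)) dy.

Let u = y**2 + 1, so du = 2*y dy. When y = 0, u = 1; when y = 2, u = 5.
The integral becomes ∫ sin(u) du from 1 to 5, with antiderivative -cos(u).
Back in y: F(y) = -cos(y**2 + 1).
Then F(2) - F(0) = (-cos(5)) - (-cos(1)) = -cos(5) + cos(1).

-cos(5) + cos(1)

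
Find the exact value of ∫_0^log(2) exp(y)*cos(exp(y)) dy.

Let u = exp(y), so du = exp(y) dy. When y = 0, u = 1; when y = log(2), u = 2.
The integral becomes ∫ cos(u) du from 1 to 2, with antiderivative sin(u).
Back in y: F(y) = sin(exp(y)).
Then F(log(2)) - F(0) = (sin(2)) - (sin(1)) = -sin(1) + sin(2).

-sin(1) + sin(2)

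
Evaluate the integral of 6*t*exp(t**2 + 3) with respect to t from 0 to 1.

-3*(1 - exp(1))*exp(3)

Let u = t**2 + 3, so du = 2*t dt. When t = 0, u = 3; when t = 1, u = 4.
The integral becomes 3·∫ exp(u) du from 3 to 4, with antiderivative 3*exp(u).
Back in t: F(t) = 3*exp(t**2 + 3).
Then F(1) - F(0) = (3*exp(4)) - (3*exp(3)) = -3*(1 - exp(1))*exp(3).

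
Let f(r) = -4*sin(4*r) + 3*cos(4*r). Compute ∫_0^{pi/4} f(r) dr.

An antiderivative is F(r) = 3*sin(4*r)/4 + cos(4*r).
Then F(pi/4) - F(0) = (-1) - (1) = -2.

-2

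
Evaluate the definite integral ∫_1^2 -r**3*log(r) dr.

Integrate by parts once (u = ln r, dv = -r**3 dr).
An antiderivative is F(r) = -r**4*(4*log(r) - 1)/16.
Then F(2) - F(1) = (1 - log(16)) - (1/16) = 15/16 - log(16).

15/16 - log(16)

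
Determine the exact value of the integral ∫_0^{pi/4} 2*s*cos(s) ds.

Integrate by parts once (u = s, dv = 2*cos(s) ds).
An antiderivative is F(s) = 2*s*sin(s) + 2*cos(s).
Then F(pi/4) - F(0) = (sqrt(2)*(pi + 4)/4) - (2) = -2 + sqrt(2)*pi/4 + sqrt(2).

-2 + sqrt(2)*pi/4 + sqrt(2)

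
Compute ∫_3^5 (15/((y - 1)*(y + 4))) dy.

-6*log(3) + 3*log(2) + 3*log(7)

Factor the denominator: y**2 + 3*y - 4 = (y + 4)(y - 1).
Partial fractions: 15/((y - 1)*(y + 4)) = -3/(y + 4) + 3/(y - 1).
An antiderivative is F(y) = 3*log(y - 1) - 3*log(y + 4).
Then F(5) - F(3) = (-6*log(3) + 6*log(2)) - (-3*log(7) + 3*log(2)) = -6*log(3) + 3*log(2) + 3*log(7).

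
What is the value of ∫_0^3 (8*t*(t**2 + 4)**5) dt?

3215142

Let u = t**2 + 4, so du = 2*t dt. When t = 0, u = 4; when t = 3, u = 13.
The integral becomes 4·∫ u**5 du from 4 to 13, with antiderivative 2*u**6/3.
Back in t: F(t) = 2*(t**2 + 4)**6/3.
Then F(3) - F(0) = (9653618/3) - (8192/3) = 3215142.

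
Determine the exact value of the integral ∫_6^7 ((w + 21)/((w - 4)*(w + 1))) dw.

-17*log(2) + 5*log(3) + 4*log(7)

Factor the denominator: w**2 - 3*w - 4 = (w + 1)(w - 4).
Partial fractions: (w + 21)/((w - 4)*(w + 1)) = -4/(w + 1) + 5/(w - 4).
An antiderivative is F(w) = 5*log(w - 4) - 4*log(w + 1).
Then F(7) - F(6) = (-12*log(2) + 5*log(3)) - (-4*log(7) + 5*log(2)) = -17*log(2) + 5*log(3) + 4*log(7).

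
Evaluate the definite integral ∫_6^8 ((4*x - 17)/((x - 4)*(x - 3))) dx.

Factor the denominator: x**2 - 7*x + 12 = (x - 3)(x - 4).
Partial fractions: (4*x - 17)/((x - 4)*(x - 3)) = 5/(x - 3) - 1/(x - 4).
An antiderivative is F(x) = -log(x - 4) + 5*log(x - 3).
Then F(8) - F(6) = (-2*log(2) + 5*log(5)) - (-log(2) + 5*log(3)) = -5*log(3) - log(2) + 5*log(5).

-5*log(3) - log(2) + 5*log(5)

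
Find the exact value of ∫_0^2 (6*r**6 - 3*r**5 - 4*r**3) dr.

By the power rule, an antiderivative is F(r) = 6*r**7/7 - r**6/2 - r**4.
Then F(2) - F(0) = (432/7) - (0) = 432/7.

432/7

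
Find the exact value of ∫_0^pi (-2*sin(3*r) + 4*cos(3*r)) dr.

An antiderivative is F(r) = 4*sin(3*r)/3 + 2*cos(3*r)/3.
Then F(pi) - F(0) = (-2/3) - (2/3) = -4/3.

-4/3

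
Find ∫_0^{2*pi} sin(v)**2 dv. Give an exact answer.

pi

Use the identity sin^2(v) = (1 - cos(2*v))/2.
An antiderivative is F(v) = v/2 - sin(2*v)/4.
Then F(2*pi) - F(0) = (pi) - (0) = pi.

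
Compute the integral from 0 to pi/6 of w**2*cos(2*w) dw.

-sqrt(3)/8 + sqrt(3)*pi**2/144 + pi/24

Integrate by parts twice (u = w^2, dv = cos(2*w) dw).
An antiderivative is F(w) = w**2*sin(2*w)/2 + w*cos(2*w)/2 - sin(2*w)/4.
Then F(pi/6) - F(0) = (-sqrt(3)/8 + sqrt(3)*pi**2/144 + pi/24) - (0) = -sqrt(3)/8 + sqrt(3)*pi**2/144 + pi/24.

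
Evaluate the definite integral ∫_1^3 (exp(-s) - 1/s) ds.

An antiderivative is F(s) = -log(s) - exp(-s).
Then F(3) - F(1) = (-log(3) - exp(-3)) - (-exp(-1)) = -log(3) - exp(-3) + exp(-1).

-log(3) - exp(-3) + exp(-1)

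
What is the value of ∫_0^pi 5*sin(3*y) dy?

10/3

An antiderivative is F(y) = -5*cos(3*y)/3.
Then F(pi) - F(0) = (5/3) - (-5/3) = 10/3.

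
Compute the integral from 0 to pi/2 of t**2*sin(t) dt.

-2 + pi

Integrate by parts twice (u = t^2, dv = sin(t) dt).
An antiderivative is F(t) = -t**2*cos(t) + 2*t*sin(t) + 2*cos(t).
Then F(pi/2) - F(0) = (pi) - (2) = -2 + pi.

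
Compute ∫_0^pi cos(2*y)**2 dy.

pi/2

Use the identity cos^2(2*y) = (1 + cos(4*y))/2.
An antiderivative is F(y) = y/2 + sin(4*y)/8.
Then F(pi) - F(0) = (pi/2) - (0) = pi/2.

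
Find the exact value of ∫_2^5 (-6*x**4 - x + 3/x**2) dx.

-18606/5

By the power rule, an antiderivative is F(x) = -6*x**5/5 - x**2/2 - 3/x.
Then F(5) - F(2) = (-37631/10) - (-419/10) = -18606/5.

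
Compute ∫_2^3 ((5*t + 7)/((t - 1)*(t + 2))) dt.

Factor the denominator: t**2 + t - 2 = (t + 2)(t - 1).
Partial fractions: (5*t + 7)/((t - 1)*(t + 2)) = 1/(t + 2) + 4/(t - 1).
An antiderivative is F(t) = 4*log(t - 1) + log(t + 2).
Then F(3) - F(2) = (log(80)) - (log(4)) = log(20).

log(20)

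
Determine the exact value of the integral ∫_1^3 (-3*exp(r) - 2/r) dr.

An antiderivative is F(r) = -3*exp(r) - 2*log(r).
Then F(3) - F(1) = (-3*exp(3) - log(9)) - (-3*exp(1)) = -3*exp(3) - log(9) + 3*exp(1).

-3*exp(3) - log(9) + 3*exp(1)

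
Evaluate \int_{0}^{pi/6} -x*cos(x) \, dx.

Integrate by parts once (u = x, dv = -cos(x) dx).
An antiderivative is F(x) = -x*sin(x) - cos(x).
Then F(pi/6) - F(0) = (-sqrt(3)/2 - pi/12) - (-1) = -sqrt(3)/2 - pi/12 + 1.

-sqrt(3)/2 - pi/12 + 1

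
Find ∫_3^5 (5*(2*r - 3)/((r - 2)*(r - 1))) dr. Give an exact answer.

5*log(2) + 5*log(3)

Factor the denominator: r**2 - 3*r + 2 = (r - 1)(r - 2).
Partial fractions: 5*(2*r - 3)/((r - 2)*(r - 1)) = 5/(r - 1) + 5/(r - 2).
An antiderivative is F(r) = 5*log(r - 2) + 5*log(r - 1).
Then F(5) - F(3) = (5*log(3) + 10*log(2)) - (log(32)) = 5*log(2) + 5*log(3).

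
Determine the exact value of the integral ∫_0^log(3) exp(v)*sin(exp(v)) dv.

cos(1) - cos(3)

Let u = exp(v), so du = exp(v) dv. When v = 0, u = 1; when v = log(3), u = 3.
The integral becomes ∫ sin(u) du from 1 to 3, with antiderivative -cos(u).
Back in v: F(v) = -cos(exp(v)).
Then F(log(3)) - F(0) = (-cos(3)) - (-cos(1)) = cos(1) - cos(3).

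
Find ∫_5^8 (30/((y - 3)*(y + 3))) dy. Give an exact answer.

-5*log(11) + 10*log(2) + 5*log(5)

Factor the denominator: y**2 - 9 = (y + 3)(y - 3).
Partial fractions: 30/((y - 3)*(y + 3)) = -5/(y + 3) + 5/(y - 3).
An antiderivative is F(y) = 5*log(y - 3) - 5*log(y + 3).
Then F(8) - F(5) = (-5*log(11) + 5*log(5)) - (-10*log(2)) = -5*log(11) + 10*log(2) + 5*log(5).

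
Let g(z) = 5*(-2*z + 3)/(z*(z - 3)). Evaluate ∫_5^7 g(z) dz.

Factor the denominator: z**2 - 3*z = z(z - 3).
Partial fractions: 5*(-2*z + 3)/(z*(z - 3)) = -5/z - 5/(z - 3).
An antiderivative is F(z) = -5*log(z) - 5*log(z - 3).
Then F(7) - F(5) = (-5*log(7) - 10*log(2)) - (-5*log(5) - 5*log(2)) = -5*log(7) - 5*log(2) + 5*log(5).

-5*log(7) - 5*log(2) + 5*log(5)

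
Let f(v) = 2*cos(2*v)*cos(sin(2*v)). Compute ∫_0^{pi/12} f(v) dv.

Let u = sin(2*v), so du = 2*cos(2*v) dv. When v = 0, u = 0; when v = pi/12, u = 1/2.
The integral becomes ∫ cos(u) du from 0 to 1/2, with antiderivative sin(u).
Back in v: F(v) = sin(sin(2*v)).
Then F(pi/12) - F(0) = (sin(1/2)) - (0) = sin(1/2).

sin(1/2)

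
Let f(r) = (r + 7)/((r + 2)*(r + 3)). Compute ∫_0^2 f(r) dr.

-4*log(5) + 5*log(2) + 4*log(3)

Factor the denominator: r**2 + 5*r + 6 = (r + 3)(r + 2).
Partial fractions: (r + 7)/((r + 2)*(r + 3)) = -4/(r + 3) + 5/(r + 2).
An antiderivative is F(r) = 5*log(r + 2) - 4*log(r + 3).
Then F(2) - F(0) = (-4*log(5) + 10*log(2)) - (log(32/81)) = -4*log(5) + 5*log(2) + 4*log(3).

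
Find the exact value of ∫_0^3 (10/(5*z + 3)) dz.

Let u = 5*z + 3, so du = 5 dz. When z = 0, u = 3; when z = 3, u = 18.
The integral becomes 2·∫ 1/u du from 3 to 18, with antiderivative 2*log(u).
Back in z: F(z) = 2*log(5*z + 3).
Then F(3) - F(0) = (2*log(2) + 4*log(3)) - (log(9)) = log(36).

log(36)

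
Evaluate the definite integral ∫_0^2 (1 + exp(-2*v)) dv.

5/2 - exp(-4)/2

An antiderivative is F(v) = v - exp(-2*v)/2.
Then F(2) - F(0) = (2 - exp(-4)/2) - (-1/2) = 5/2 - exp(-4)/2.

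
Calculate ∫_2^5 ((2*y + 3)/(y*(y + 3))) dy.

Factor the denominator: y**2 + 3*y = (y + 3)y.
Partial fractions: (2*y + 3)/(y*(y + 3)) = 1/(y + 3) + 1/y.
An antiderivative is F(y) = log(y) + log(y + 3).
Then F(5) - F(2) = (log(40)) - (log(10)) = log(4).

log(4)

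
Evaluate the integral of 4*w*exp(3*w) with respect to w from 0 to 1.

Integrate by parts once (u = w, dv = 4*exp(3*w) dw).
An antiderivative is F(w) = (12*w - 4)*exp(3*w)/9.
Then F(1) - F(0) = (8*exp(3)/9) - (-4/9) = 4/9 + 8*exp(3)/9.

4/9 + 8*exp(3)/9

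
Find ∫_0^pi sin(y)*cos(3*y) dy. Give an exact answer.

Use the identity sin(y)cos(3*y) = [sin(4*y) + sin(-2*y)]/2.
An antiderivative is F(y) = cos(2*y)/4 - cos(4*y)/8.
Then F(pi) - F(0) = (1/8) - (1/8) = 0.

0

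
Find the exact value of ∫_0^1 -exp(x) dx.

1 - E

An antiderivative is F(x) = -exp(x).
Then F(1) - F(0) = (-E) - (-1) = 1 - E.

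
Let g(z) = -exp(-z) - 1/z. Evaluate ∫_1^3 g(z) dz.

-log(3) - exp(-1) + exp(-3)

An antiderivative is F(z) = -log(z) + exp(-z).
Then F(3) - F(1) = (-log(3) + exp(-3)) - (exp(-1)) = -log(3) - exp(-1) + exp(-3).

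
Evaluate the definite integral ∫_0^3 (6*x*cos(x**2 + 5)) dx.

Let u = x**2 + 5, so du = 2*x dx. When x = 0, u = 5; when x = 3, u = 14.
The integral becomes 3·∫ cos(u) du from 5 to 14, with antiderivative 3*sin(u).
Back in x: F(x) = 3*sin(x**2 + 5).
Then F(3) - F(0) = (3*sin(14)) - (3*sin(5)) = -3*sin(5) + 3*sin(14).

-3*sin(5) + 3*sin(14)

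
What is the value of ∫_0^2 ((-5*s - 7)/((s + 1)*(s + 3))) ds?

Factor the denominator: s**2 + 4*s + 3 = (s + 3)(s + 1).
Partial fractions: (-5*s - 7)/((s + 1)*(s + 3)) = -4/(s + 3) - 1/(s + 1).
An antiderivative is F(s) = -log(s + 1) - 4*log(s + 3).
Then F(2) - F(0) = (-4*log(5) - log(3)) - (-log(81)) = -4*log(5) + 3*log(3).

-4*log(5) + 3*log(3)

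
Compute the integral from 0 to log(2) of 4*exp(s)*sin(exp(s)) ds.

-4*cos(2) + 4*cos(1)

Let u = exp(s), so du = exp(s) ds. When s = 0, u = 1; when s = log(2), u = 2.
The integral becomes 4·∫ sin(u) du from 1 to 2, with antiderivative -4*cos(u).
Back in s: F(s) = -4*cos(exp(s)).
Then F(log(2)) - F(0) = (-4*cos(2)) - (-4*cos(1)) = -4*cos(2) + 4*cos(1).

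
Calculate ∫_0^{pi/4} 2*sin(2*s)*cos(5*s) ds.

-5*sqrt(2)/21 - 4/21

Use the identity sin(2*s)cos(5*s) = [sin(7*s) + sin(-3*s)]/2.
An antiderivative is F(s) = cos(3*s)/3 - cos(7*s)/7.
Then F(pi/4) - F(0) = (-5*sqrt(2)/21) - (4/21) = -5*sqrt(2)/21 - 4/21.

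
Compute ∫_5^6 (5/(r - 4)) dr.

log(32)

An antiderivative is F(r) = 5*log(r - 4).
Then F(6) - F(5) = (log(32)) - (0) = log(32).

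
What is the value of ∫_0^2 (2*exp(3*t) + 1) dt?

An antiderivative is F(t) = 2*exp(3*t)/3 + t.
Then F(2) - F(0) = (2 + 2*exp(6)/3) - (2/3) = 4/3 + 2*exp(6)/3.

4/3 + 2*exp(6)/3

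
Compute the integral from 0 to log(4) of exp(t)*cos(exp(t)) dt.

Let u = exp(t), so du = exp(t) dt. When t = 0, u = 1; when t = log(4), u = 4.
The integral becomes ∫ cos(u) du from 1 to 4, with antiderivative sin(u).
Back in t: F(t) = sin(exp(t)).
Then F(log(4)) - F(0) = (sin(4)) - (sin(1)) = -sin(1) + sin(4).

-sin(1) + sin(4)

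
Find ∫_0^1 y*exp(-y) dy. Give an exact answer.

Integrate by parts once (u = y, dv = exp(-y) dy).
An antiderivative is F(y) = (-y - 1)*exp(-y).
Then F(1) - F(0) = (-2*exp(-1)) - (-1) = 1 - 2*exp(-1).

1 - 2*exp(-1)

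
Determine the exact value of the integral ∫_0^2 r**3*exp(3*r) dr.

2/27 + 46*exp(6)/27

Integrate by parts 3 times (u = r^3, dv = exp(3*r) dr).
An antiderivative is F(r) = (9*r**3 - 9*r**2 + 6*r - 2)*exp(3*r)/27.
Then F(2) - F(0) = (46*exp(6)/27) - (-2/27) = 2/27 + 46*exp(6)/27.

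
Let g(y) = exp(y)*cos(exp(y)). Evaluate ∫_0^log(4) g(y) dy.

-sin(1) + sin(4)

Let u = exp(y), so du = exp(y) dy. When y = 0, u = 1; when y = log(4), u = 4.
The integral becomes ∫ cos(u) du from 1 to 4, with antiderivative sin(u).
Back in y: F(y) = sin(exp(y)).
Then F(log(4)) - F(0) = (sin(4)) - (sin(1)) = -sin(1) + sin(4).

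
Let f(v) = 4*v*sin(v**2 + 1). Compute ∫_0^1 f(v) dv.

-2*cos(2) + 2*cos(1)

Let u = v**2 + 1, so du = 2*v dv. When v = 0, u = 1; when v = 1, u = 2.
The integral becomes 2·∫ sin(u) du from 1 to 2, with antiderivative -2*cos(u).
Back in v: F(v) = -2*cos(v**2 + 1).
Then F(1) - F(0) = (-2*cos(2)) - (-2*cos(1)) = -2*cos(2) + 2*cos(1).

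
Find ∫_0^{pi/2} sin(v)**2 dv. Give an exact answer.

pi/4

Use the identity sin^2(v) = (1 - cos(2*v))/2.
An antiderivative is F(v) = v/2 - sin(2*v)/4.
Then F(pi/2) - F(0) = (pi/4) - (0) = pi/4.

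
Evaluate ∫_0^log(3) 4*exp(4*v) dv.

Let u = exp(v), so du = exp(v) dv. When v = 0, u = 1; when v = log(3), u = 3.
The integral becomes 4·∫ u**3 du from 1 to 3, with antiderivative u**4.
Back in v: F(v) = exp(4*v).
Then F(log(3)) - F(0) = (81) - (1) = 80.

80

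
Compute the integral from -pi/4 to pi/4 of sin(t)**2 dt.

-1/2 + pi/4

Use the identity sin^2(t) = (1 - cos(2*t))/2.
An antiderivative is F(t) = t/2 - sin(2*t)/4.
Then F(pi/4) - F(-pi/4) = (-1/4 + pi/8) - (1/4 - pi/8) = -1/2 + pi/4.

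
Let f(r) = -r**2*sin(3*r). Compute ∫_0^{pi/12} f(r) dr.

-sqrt(2)/27 - sqrt(2)*pi/108 + sqrt(2)*pi**2/864 + 2/27

Integrate by parts twice (u = r^2, dv = -sin(3*r) dr).
An antiderivative is F(r) = r**2*cos(3*r)/3 - 2*r*sin(3*r)/9 - 2*cos(3*r)/27.
Then F(pi/12) - F(0) = (sqrt(2)*(-32 - 8*pi + pi**2)/864) - (-2/27) = -sqrt(2)/27 - sqrt(2)*pi/108 + sqrt(2)*pi**2/864 + 2/27.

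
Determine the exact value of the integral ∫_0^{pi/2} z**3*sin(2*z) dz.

Integrate by parts 3 times (u = z^3, dv = sin(2*z) dz).
An antiderivative is F(z) = -z**3*cos(2*z)/2 + 3*z**2*sin(2*z)/4 + 3*z*cos(2*z)/4 - 3*sin(2*z)/8.
Then F(pi/2) - F(0) = (pi*(-6 + pi**2)/16) - (0) = pi*(-6 + pi**2)/16.

pi*(-6 + pi**2)/16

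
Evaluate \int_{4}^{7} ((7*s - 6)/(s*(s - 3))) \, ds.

2*log(7) + 6*log(2)

Factor the denominator: s**2 - 3*s = s(s - 3).
Partial fractions: (7*s - 6)/(s*(s - 3)) = 2/s + 5/(s - 3).
An antiderivative is F(s) = 2*log(s) + 5*log(s - 3).
Then F(7) - F(4) = (2*log(7) + 10*log(2)) - (log(16)) = 2*log(7) + 6*log(2).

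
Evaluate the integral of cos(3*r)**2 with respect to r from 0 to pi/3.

Use the identity cos^2(3*r) = (1 + cos(6*r))/2.
An antiderivative is F(r) = r/2 + sin(6*r)/12.
Then F(pi/3) - F(0) = (pi/6) - (0) = pi/6.

pi/6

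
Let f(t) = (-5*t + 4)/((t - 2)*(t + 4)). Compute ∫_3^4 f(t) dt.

-13*log(2) + 4*log(7)

Factor the denominator: t**2 + 2*t - 8 = (t + 4)(t - 2).
Partial fractions: (-5*t + 4)/((t - 2)*(t + 4)) = -4/(t + 4) - 1/(t - 2).
An antiderivative is F(t) = -log(t - 2) - 4*log(t + 4).
Then F(4) - F(3) = (-13*log(2)) - (-4*log(7)) = -13*log(2) + 4*log(7).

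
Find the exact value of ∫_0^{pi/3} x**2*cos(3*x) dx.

-2*pi/27

Integrate by parts twice (u = x^2, dv = cos(3*x) dx).
An antiderivative is F(x) = x**2*sin(3*x)/3 + 2*x*cos(3*x)/9 - 2*sin(3*x)/27.
Then F(pi/3) - F(0) = (-2*pi/27) - (0) = -2*pi/27.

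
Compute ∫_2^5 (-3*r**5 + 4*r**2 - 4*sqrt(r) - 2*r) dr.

-15291/2 - 40*sqrt(5)/3 + 16*sqrt(2)/3

By the power rule, an antiderivative is F(r) = -r**6/2 - 8*r**(3/2)/3 + 4*r**3/3 - r**2.
Then F(5) - F(2) = (-46025/6 - 40*sqrt(5)/3) - (-76/3 - 16*sqrt(2)/3) = -15291/2 - 40*sqrt(5)/3 + 16*sqrt(2)/3.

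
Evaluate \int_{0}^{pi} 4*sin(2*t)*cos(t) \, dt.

16/3

Use the identity sin(2*t)cos(t) = [sin(3*t) + sin(t)]/2.
An antiderivative is F(t) = -2*cos(t) - 2*cos(3*t)/3.
Then F(pi) - F(0) = (8/3) - (-8/3) = 16/3.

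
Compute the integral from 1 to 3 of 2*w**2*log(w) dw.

-52/9 + 18*log(3)

Integrate by parts once (u = ln w, dv = 2*w**2 dw).
An antiderivative is F(w) = 2*w**3*(3*log(w) - 1)/9.
Then F(3) - F(1) = (-6 + 18*log(3)) - (-2/9) = -52/9 + 18*log(3).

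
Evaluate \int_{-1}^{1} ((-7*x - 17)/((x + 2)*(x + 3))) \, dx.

-3*log(3) - 4*log(2)

Factor the denominator: x**2 + 5*x + 6 = (x + 3)(x + 2).
Partial fractions: (-7*x - 17)/((x + 2)*(x + 3)) = -4/(x + 3) - 3/(x + 2).
An antiderivative is F(x) = -3*log(x + 2) - 4*log(x + 3).
Then F(1) - F(-1) = (-8*log(2) - 3*log(3)) - (-log(16)) = -3*log(3) - 4*log(2).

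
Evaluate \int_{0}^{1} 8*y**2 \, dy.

Let u = 2*y, so du = 2 dy. When y = 0, u = 0; when y = 1, u = 2.
The integral becomes ∫ u**2 du from 0 to 2, with antiderivative u**3/3.
Back in y: F(y) = 8*y**3/3.
Then F(1) - F(0) = (8/3) - (0) = 8/3.

8/3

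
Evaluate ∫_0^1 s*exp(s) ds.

1

Integrate by parts once (u = s, dv = exp(s) ds).
An antiderivative is F(s) = (s - 1)*exp(s).
Then F(1) - F(0) = (0) - (-1) = 1.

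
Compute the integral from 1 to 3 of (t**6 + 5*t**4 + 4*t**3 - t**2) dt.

13138/21

By the power rule, an antiderivative is F(t) = t**7/7 + t**5 + t**4 - t**3/3.
Then F(3) - F(1) = (4392/7) - (38/21) = 13138/21.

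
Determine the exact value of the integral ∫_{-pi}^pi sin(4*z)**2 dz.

pi

Use the identity sin^2(4*z) = (1 - cos(8*z))/2.
An antiderivative is F(z) = z/2 - sin(8*z)/16.
Then F(pi) - F(-pi) = (pi/2) - (-pi/2) = pi.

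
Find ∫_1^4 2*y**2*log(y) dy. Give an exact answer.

Integrate by parts once (u = ln y, dv = 2*y**2 dy).
An antiderivative is F(y) = 2*y**3*(3*log(y) - 1)/9.
Then F(4) - F(1) = (-128/9 + 256*log(2)/3) - (-2/9) = -14 + 256*log(2)/3.

-14 + 256*log(2)/3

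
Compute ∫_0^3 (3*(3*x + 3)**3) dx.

Let u = 3*x + 3, so du = 3 dx. When x = 0, u = 3; when x = 3, u = 12.
The integral becomes ∫ u**3 du from 3 to 12, with antiderivative u**4/4.
Back in x: F(x) = (3*x + 3)**4/4.
Then F(3) - F(0) = (5184) - (81/4) = 20655/4.

20655/4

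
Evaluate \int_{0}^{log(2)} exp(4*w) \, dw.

Let u = exp(w), so du = exp(w) dw. When w = 0, u = 1; when w = log(2), u = 2.
The integral becomes ∫ u**3 du from 1 to 2, with antiderivative u**4/4.
Back in w: F(w) = exp(4*w)/4.
Then F(log(2)) - F(0) = (4) - (1/4) = 15/4.

15/4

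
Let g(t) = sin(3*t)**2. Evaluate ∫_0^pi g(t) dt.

Use the identity sin^2(3*t) = (1 - cos(6*t))/2.
An antiderivative is F(t) = t/2 - sin(6*t)/12.
Then F(pi) - F(0) = (pi/2) - (0) = pi/2.

pi/2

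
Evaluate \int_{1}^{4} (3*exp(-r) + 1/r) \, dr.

An antiderivative is F(r) = log(r) - 3*exp(-r).
Then F(4) - F(1) = ((-3 + log(4**exp(4)))*exp(-4)) - (-3*exp(-1)) = (-3 + 3*exp(3) + log(4**exp(4)))*exp(-4).

(-3 + 3*exp(3) + log(4**exp(4)))*exp(-4)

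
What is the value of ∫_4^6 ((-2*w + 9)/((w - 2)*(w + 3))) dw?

Factor the denominator: w**2 + w - 6 = (w + 3)(w - 2).
Partial fractions: (-2*w + 9)/((w - 2)*(w + 3)) = -3/(w + 3) + 1/(w - 2).
An antiderivative is F(w) = log(w - 2) - 3*log(w + 3).
Then F(6) - F(4) = (-6*log(3) + 2*log(2)) - (-3*log(7) + log(2)) = -6*log(3) + log(2) + 3*log(7).

-6*log(3) + log(2) + 3*log(7)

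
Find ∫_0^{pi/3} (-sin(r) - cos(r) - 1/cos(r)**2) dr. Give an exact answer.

-3*sqrt(3)/2 - 1/2

An antiderivative is F(r) = -sin(r) + cos(r) - tan(r).
Then F(pi/3) - F(0) = (1/2 - 3*sqrt(3)/2) - (1) = -3*sqrt(3)/2 - 1/2.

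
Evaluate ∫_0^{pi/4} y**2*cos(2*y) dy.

Integrate by parts twice (u = y^2, dv = cos(2*y) dy).
An antiderivative is F(y) = y**2*sin(2*y)/2 + y*cos(2*y)/2 - sin(2*y)/4.
Then F(pi/4) - F(0) = (-1/4 + pi**2/32) - (0) = -1/4 + pi**2/32.

-1/4 + pi**2/32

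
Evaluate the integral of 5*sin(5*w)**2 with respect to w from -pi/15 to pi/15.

-sqrt(3)/4 + pi/3

Use the identity sin^2(5*w) = (1 - cos(10*w))/2.
An antiderivative is F(w) = 5*w/2 - sin(10*w)/4.
Then F(pi/15) - F(-pi/15) = (-sqrt(3)/8 + pi/6) - (-pi/6 + sqrt(3)/8) = -sqrt(3)/4 + pi/3.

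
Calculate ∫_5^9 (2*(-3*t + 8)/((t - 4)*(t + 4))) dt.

Factor the denominator: t**2 - 16 = (t + 4)(t - 4).
Partial fractions: 2*(-3*t + 8)/((t - 4)*(t + 4)) = -5/(t + 4) - 1/(t - 4).
An antiderivative is F(t) = -log(t - 4) - 5*log(t + 4).
Then F(9) - F(5) = (-5*log(13) - log(5)) - (-10*log(3)) = -5*log(13) - log(5) + 10*log(3).

-5*log(13) - log(5) + 10*log(3)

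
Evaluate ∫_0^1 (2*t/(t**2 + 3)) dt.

log(4/3)

Let u = t**2 + 3, so du = 2*t dt. When t = 0, u = 3; when t = 1, u = 4.
The integral becomes ∫ 1/u du from 3 to 4, with antiderivative log(u).
Back in t: F(t) = log(t**2 + 3).
Then F(1) - F(0) = (log(4)) - (log(3)) = log(4/3).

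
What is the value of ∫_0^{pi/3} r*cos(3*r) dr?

Integrate by parts once (u = r, dv = cos(3*r) dr).
An antiderivative is F(r) = r*sin(3*r)/3 + cos(3*r)/9.
Then F(pi/3) - F(0) = (-1/9) - (1/9) = -2/9.

-2/9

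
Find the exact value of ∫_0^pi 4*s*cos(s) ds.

-8

Integrate by parts once (u = s, dv = 4*cos(s) ds).
An antiderivative is F(s) = 4*s*sin(s) + 4*cos(s).
Then F(pi) - F(0) = (-4) - (4) = -8.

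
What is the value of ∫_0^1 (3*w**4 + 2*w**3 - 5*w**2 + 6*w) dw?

By the power rule, an antiderivative is F(w) = 3*w**5/5 + w**4/2 - 5*w**3/3 + 3*w**2.
Then F(1) - F(0) = (73/30) - (0) = 73/30.

73/30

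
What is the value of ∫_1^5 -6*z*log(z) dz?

Integrate by parts once (u = ln z, dv = -6*z dz).
An antiderivative is F(z) = -3*z**2*(2*log(z) - 1)/2.
Then F(5) - F(1) = (75/2 - 75*log(5)) - (3/2) = 36 - 75*log(5).

36 - 75*log(5)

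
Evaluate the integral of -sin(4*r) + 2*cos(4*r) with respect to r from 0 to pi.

An antiderivative is F(r) = sin(4*r)/2 + cos(4*r)/4.
Then F(pi) - F(0) = (1/4) - (1/4) = 0.

0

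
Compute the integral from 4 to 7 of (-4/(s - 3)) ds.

An antiderivative is F(s) = -4*log(s - 3).
Then F(7) - F(4) = (-8*log(2)) - (0) = -8*log(2).

-8*log(2)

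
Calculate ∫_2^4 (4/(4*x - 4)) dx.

log(3)

An antiderivative is F(x) = log(4*x - 4).
Then F(4) - F(2) = (log(12)) - (log(4)) = log(3).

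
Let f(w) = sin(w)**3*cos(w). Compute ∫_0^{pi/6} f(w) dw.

Let u = sin(w), so du = cos(w) dw. When w = 0, u = 0; when w = pi/6, u = 1/2.
The integral becomes ∫ u**3 du from 0 to 1/2, with antiderivative u**4/4.
Back in w: F(w) = sin(w)**4/4.
Then F(pi/6) - F(0) = (1/64) - (0) = 1/64.

1/64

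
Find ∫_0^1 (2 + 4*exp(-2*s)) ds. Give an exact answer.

An antiderivative is F(s) = 2*s - 2*exp(-2*s).
Then F(1) - F(0) = (2 - 2*exp(-2)) - (-2) = 4 - 2*exp(-2).

4 - 2*exp(-2)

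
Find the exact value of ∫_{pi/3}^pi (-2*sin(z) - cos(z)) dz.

An antiderivative is F(z) = -sin(z) + 2*cos(z).
Then F(pi) - F(pi/3) = (-2) - (1 - sqrt(3)/2) = -3 + sqrt(3)/2.

-3 + sqrt(3)/2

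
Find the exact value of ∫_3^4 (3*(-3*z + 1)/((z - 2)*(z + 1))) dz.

-4*log(5) + 3*log(2)

Factor the denominator: z**2 - z - 2 = (z + 1)(z - 2).
Partial fractions: 3*(-3*z + 1)/((z - 2)*(z + 1)) = -4/(z + 1) - 5/(z - 2).
An antiderivative is F(z) = -5*log(z - 2) - 4*log(z + 1).
Then F(4) - F(3) = (-4*log(5) - 5*log(2)) - (-8*log(2)) = -4*log(5) + 3*log(2).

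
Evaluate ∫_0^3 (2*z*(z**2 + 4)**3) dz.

28305/4

Let u = z**2 + 4, so du = 2*z dz. When z = 0, u = 4; when z = 3, u = 13.
The integral becomes ∫ u**3 du from 4 to 13, with antiderivative u**4/4.
Back in z: F(z) = (z**2 + 4)**4/4.
Then F(3) - F(0) = (28561/4) - (64) = 28305/4.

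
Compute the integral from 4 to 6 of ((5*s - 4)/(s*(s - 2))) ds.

log(18)

Factor the denominator: s**2 - 2*s = s(s - 2).
Partial fractions: (5*s - 4)/(s*(s - 2)) = 2/s + 3/(s - 2).
An antiderivative is F(s) = 2*log(s) + 3*log(s - 2).
Then F(6) - F(4) = (2*log(3) + 8*log(2)) - (7*log(2)) = log(18).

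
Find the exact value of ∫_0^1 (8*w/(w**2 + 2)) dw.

Let u = w**2 + 2, so du = 2*w dw. When w = 0, u = 2; when w = 1, u = 3.
The integral becomes 4·∫ 1/u du from 2 to 3, with antiderivative 4*log(u).
Back in w: F(w) = 4*log(w**2 + 2).
Then F(1) - F(0) = (log(81)) - (log(16)) = log(81/16).

log(81/16)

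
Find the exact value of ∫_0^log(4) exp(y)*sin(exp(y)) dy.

cos(1) - cos(4)

Let u = exp(y), so du = exp(y) dy. When y = 0, u = 1; when y = log(4), u = 4.
The integral becomes ∫ sin(u) du from 1 to 4, with antiderivative -cos(u).
Back in y: F(y) = -cos(exp(y)).
Then F(log(4)) - F(0) = (-cos(4)) - (-cos(1)) = cos(1) - cos(4).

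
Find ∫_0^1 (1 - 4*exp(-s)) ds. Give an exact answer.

-3 + 4*exp(-1)

An antiderivative is F(s) = s + 4*exp(-s).
Then F(1) - F(0) = (1 + 4*exp(-1)) - (4) = -3 + 4*exp(-1).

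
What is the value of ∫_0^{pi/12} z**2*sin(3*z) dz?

Integrate by parts twice (u = z^2, dv = sin(3*z) dz).
An antiderivative is F(z) = -z**2*cos(3*z)/3 + 2*z*sin(3*z)/9 + 2*cos(3*z)/27.
Then F(pi/12) - F(0) = (sqrt(2)*(-pi**2 + 8*pi + 32)/864) - (2/27) = -2/27 - sqrt(2)*pi**2/864 + sqrt(2)*pi/108 + sqrt(2)/27.

-2/27 - sqrt(2)*pi**2/864 + sqrt(2)*pi/108 + sqrt(2)/27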